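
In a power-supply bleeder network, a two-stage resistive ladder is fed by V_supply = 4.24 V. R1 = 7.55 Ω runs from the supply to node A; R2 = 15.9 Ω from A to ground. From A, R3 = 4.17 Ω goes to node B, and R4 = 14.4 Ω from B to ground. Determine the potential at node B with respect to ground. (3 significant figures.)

V_B ≈ 1.75 V

The second stage (R3 + R4 = 18.57 Ω) loads node A in parallel with R2.
Effective lower resistance at A: R2 ‖ 18.57 = 8.566 Ω.
V_A = 4.24 × 8.566/(7.55 + 8.566) = 2.254 V.
Then the unloaded second divider: V_B = V_A × R4/(R3+R4) = 2.254 × 0.7754 = 1.748 V.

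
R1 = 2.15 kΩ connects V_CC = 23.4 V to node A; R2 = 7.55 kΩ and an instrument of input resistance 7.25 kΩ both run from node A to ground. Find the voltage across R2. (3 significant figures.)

R2 ‖ R_L = (7.55 × 7.25)/(7.55 + 7.25) = 3.698 kΩ.
Voltage divider with the loaded lower leg: V_out = 23.4 × 3.698/(2.15 + 3.698) = 23.4 × 0.6324 = 14.80 V.

V_out ≈ 14.8 V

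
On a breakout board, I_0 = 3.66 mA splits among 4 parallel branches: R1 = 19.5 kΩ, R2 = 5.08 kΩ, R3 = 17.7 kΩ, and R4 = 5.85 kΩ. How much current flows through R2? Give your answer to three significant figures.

I ≈ 1.51 mA

ΣG = 1/19.5 + 1/5.08 + 1/17.7 + 1/5.85 = 0.4756.
Current divider: I(R2) = I_0 · G_k/ΣG = 3.66 × (0.1969/0.4756) = 3.66 × 0.4139 = 1.515 mA.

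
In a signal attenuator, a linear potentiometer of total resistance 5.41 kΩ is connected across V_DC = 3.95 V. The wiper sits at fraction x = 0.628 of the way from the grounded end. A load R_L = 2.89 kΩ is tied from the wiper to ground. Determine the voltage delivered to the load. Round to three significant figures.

V_out ≈ 1.73 V

Split the track: R_lower = x·R_p = 3.397 kΩ, R_upper = (1−x)·R_p = 2.013 kΩ.
(x·R_p) ‖ R_L = 1.562 kΩ.
Then V_out = V_DC · 1.562/(2.013 + 1.562) = 1.726 V.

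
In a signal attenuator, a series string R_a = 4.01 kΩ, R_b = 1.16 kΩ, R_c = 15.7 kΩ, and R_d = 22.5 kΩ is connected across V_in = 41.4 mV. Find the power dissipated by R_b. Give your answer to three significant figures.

The common current is I = 41.4/43.37 = 0.9546 µA.
P = I²R = 0.9112 × 1.16 = 1.057 nW.

P ≈ 1.06 nW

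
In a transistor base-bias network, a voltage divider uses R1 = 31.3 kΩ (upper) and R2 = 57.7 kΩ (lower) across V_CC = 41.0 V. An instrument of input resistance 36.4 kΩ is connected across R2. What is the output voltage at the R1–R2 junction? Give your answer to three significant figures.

R2 ‖ R_L = (57.7 × 36.4)/(57.7 + 36.4) = 22.32 kΩ.
Now apply the divider: V_out = 41.0 × 0.4163 = 17.07 V.
(Unloaded it would be 26.6 V; the load pulls it down.)

V_out ≈ 17.1 V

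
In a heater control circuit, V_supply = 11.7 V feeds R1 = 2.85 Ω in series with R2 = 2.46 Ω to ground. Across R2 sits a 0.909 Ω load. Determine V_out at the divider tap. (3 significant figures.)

V_out ≈ 2.21 V

The load sits in parallel with R2, giving an effective lower resistance R2' = R2·R_L/(R2+R_L) = 0.6637 Ω.
Voltage divider with the loaded lower leg: V_out = 11.7 × 0.6637/(2.85 + 0.6637) = 11.7 × 0.1889 = 2.210 V.
(Unloaded it would be 5.42 V; the load pulls it down.)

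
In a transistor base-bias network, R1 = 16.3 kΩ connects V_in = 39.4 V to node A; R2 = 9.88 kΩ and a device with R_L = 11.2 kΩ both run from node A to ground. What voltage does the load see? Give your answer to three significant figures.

First combine the lower leg with the load: R2 ‖ R_L = 5.249 kΩ.
Now apply the divider: V_out = 39.4 × 0.2436 = 9.598 V.

V_out ≈ 9.60 V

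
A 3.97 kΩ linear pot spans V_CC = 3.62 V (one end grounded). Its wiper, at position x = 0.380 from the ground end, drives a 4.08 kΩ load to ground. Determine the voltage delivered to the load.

The pot divides into 2.461 kΩ above the wiper and 1.509 kΩ below.
Lower segment in parallel with the load: 1.509 ‖ 4.08 = 1.101 kΩ.
Then V_out = V_CC · 1.101/(2.461 + 1.101) = 1.119 V.

V_out ≈ 1.12 V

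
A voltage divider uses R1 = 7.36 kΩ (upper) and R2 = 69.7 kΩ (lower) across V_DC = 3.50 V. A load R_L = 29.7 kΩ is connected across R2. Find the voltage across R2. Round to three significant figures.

V_out ≈ 2.59 V

The load sits in parallel with R2, giving an effective lower resistance R2' = R2·R_L/(R2+R_L) = 20.83 kΩ.
Now apply the divider: V_out = 3.50 × 0.7389 = 2.586 V.
(Unloaded it would be 3.17 V; the load pulls it down.)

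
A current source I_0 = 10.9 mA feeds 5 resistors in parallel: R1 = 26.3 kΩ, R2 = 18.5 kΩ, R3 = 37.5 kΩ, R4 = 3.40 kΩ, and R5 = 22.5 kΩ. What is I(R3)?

I ≈ 0.636 mA

Conductances: ΣG = 1/26.3 + 1/18.5 + 1/37.5 + 1/3.40 + 1/22.5 = 0.4573 (1/kΩ).
R3 takes the fraction G_k/ΣG = 0.02667/0.4573 = 0.05831, so I = 10.9 × 0.05831 = 0.6356 mA.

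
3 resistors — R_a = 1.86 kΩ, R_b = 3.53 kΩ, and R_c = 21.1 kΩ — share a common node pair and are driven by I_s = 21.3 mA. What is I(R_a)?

Total conductance ΣG = 1/1.86 + 1/3.53 + 1/21.1 = 0.8683 (units of 1/kΩ).
By the current-divider rule, I = I_s · G_k/ΣG = 21.3 × 0.6192 = 13.19 mA.

I ≈ 13.2 mA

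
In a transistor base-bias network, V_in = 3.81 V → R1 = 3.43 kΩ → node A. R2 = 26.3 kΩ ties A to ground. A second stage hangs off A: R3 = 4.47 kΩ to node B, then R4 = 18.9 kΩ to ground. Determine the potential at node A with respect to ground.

V_A ≈ 2.98 V

Looking into the second stage from A: R3 + R4 = 23.37 kΩ appears in parallel with R2.
R2 ‖ (R3+R4) = 12.37 kΩ.
So V_A = 3.81 × 0.7830 = 2.983 V.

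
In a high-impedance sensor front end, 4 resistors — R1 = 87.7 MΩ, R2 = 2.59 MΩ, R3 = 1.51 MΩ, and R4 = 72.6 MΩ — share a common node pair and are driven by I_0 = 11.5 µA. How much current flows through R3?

I ≈ 7.09 µA

Conductances: ΣG = 1/87.7 + 1/2.59 + 1/1.51 + 1/72.6 = 1.074 (1/MΩ).
Current divider: I(R3) = I_0 · G_k/ΣG = 11.5 × (0.6623/1.074) = 11.5 × 0.6169 = 7.094 µA.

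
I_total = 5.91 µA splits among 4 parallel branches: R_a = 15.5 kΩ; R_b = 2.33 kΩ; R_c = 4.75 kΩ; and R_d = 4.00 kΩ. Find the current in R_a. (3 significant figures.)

Total conductance ΣG = 1/15.5 + 1/2.33 + 1/4.75 + 1/4.00 = 0.9542 (units of 1/kΩ).
R_a takes the fraction G_k/ΣG = 0.06452/0.9542 = 0.06761, so I = 5.91 × 0.06761 = 0.3996 µA.

I ≈ 0.400 µA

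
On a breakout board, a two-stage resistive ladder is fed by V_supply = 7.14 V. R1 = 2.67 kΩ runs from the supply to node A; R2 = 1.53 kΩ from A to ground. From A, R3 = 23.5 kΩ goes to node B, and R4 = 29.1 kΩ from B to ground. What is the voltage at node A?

The second stage (R3 + R4 = 52.60 kΩ) loads node A in parallel with R2.
R2 ‖ (R3+R4) = 1.487 kΩ.
First divider: V_A = V_supply · 1.487/(2.67 + 1.487) = 2.554 V.

V_A ≈ 2.55 V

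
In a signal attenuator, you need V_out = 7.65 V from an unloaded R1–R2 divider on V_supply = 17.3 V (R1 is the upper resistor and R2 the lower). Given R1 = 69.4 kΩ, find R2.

V_out/V_supply = R2/(R1+R2) = 0.4422.
Rearranging, R2 = R1·k/(1−k) = 69.4 × 0.7927 = 55.02 kΩ.

R2 ≈ 55.0 kΩ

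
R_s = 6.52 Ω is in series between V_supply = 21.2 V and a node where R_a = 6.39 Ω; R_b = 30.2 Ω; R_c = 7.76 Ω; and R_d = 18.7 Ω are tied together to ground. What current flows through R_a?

Equivalent of the parallel group: R_p = 2.689 Ω.
V_A by voltage divider: V_A = 21.2 × 2.689/(6.52 + 2.689) = 6.190 V.
I(R_a) = V_A / R_a = 6.190/6.39 = 0.9686 A.

I ≈ 0.969 A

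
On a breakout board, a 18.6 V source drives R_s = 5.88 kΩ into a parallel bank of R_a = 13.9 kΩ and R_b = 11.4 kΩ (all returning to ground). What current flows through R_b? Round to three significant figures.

I ≈ 0.842 mA

Parallel bank: R_p = 1/(1/13.9 + 1/11.4) = 6.263 kΩ.
Node voltage V_A = V_in · R_p/(R_s + R_p) = 18.6 × 0.5158 = 9.594 V.
Branch current I = V_A/R_b = 9.594/11.4 = 0.8415 mA.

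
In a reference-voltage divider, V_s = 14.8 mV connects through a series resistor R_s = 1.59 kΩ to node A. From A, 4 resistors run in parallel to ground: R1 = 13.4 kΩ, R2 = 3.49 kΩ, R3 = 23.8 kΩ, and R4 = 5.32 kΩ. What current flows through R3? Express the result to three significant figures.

Equivalent of the parallel group: R_p = 1.692 kΩ.
Node voltage V_A = V_s · R_p/(R_s + R_p) = 14.8 × 0.5155 = 7.629 mV.
I(R3) = V_A / R3 = 7.629/23.8 = 0.3206 µA.

I ≈ 0.321 µA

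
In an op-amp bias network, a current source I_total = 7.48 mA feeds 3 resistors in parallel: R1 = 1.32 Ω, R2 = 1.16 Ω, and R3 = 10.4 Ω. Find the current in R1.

ΣG = 1/1.32 + 1/1.16 + 1/10.4 = 1.716.
By the current-divider rule, I = I_total · G_k/ΣG = 7.48 × 0.4415 = 3.303 mA.

I ≈ 3.30 mA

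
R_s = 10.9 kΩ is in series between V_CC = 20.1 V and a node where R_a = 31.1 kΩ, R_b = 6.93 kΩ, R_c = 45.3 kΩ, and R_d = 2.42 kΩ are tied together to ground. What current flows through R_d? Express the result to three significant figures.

I ≈ 1.08 mA

Parallel bank: R_p = 1/(1/31.1 + 1/6.93 + 1/45.3 + 1/2.42) = 1.635 kΩ.
Node voltage V_A = V_CC · R_p/(R_s + R_p) = 20.1 × 0.1304 = 2.621 V.
I(R_d) = V_A / R_d = 2.621/2.42 = 1.083 mA.
(Equivalently: I_total = 1.604 mA, then current-divider fraction G_k/ΣG = 0.6755.)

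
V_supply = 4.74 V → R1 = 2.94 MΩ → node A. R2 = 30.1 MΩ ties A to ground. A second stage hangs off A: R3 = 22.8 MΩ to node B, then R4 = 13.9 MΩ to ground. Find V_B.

V_B ≈ 1.52 V

Node A sees R2 in parallel with the series input of stage 2, R3 + R4 = 36.70 MΩ.
Effective lower resistance at A: R2 ‖ 36.70 = 16.54 MΩ.
First divider: V_A = V_supply · 16.54/(2.94 + 16.54) = 4.025 V.
Stage 2 is unloaded, so V_B = V_A · R4/(R3+R4) = 4.025 × 13.9/36.70 = 1.524 V.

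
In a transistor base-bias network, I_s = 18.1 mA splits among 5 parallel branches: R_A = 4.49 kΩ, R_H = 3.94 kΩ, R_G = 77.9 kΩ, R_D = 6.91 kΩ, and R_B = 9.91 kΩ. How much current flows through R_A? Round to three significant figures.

I ≈ 5.48 mA

Total conductance ΣG = 1/4.49 + 1/3.94 + 1/77.9 + 1/6.91 + 1/9.91 = 0.7350 (units of 1/kΩ).
Current divider: I(R_A) = I_s · G_k/ΣG = 18.1 × (0.2227/0.7350) = 18.1 × 0.3030 = 5.485 mA.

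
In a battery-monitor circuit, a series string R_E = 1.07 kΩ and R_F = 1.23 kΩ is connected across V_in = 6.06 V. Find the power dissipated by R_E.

ΣR = 2.300 kΩ → I = 6.06/2.300 = 2.635 mA.
P(R_E) = I²·R_E = (2.635)² × 1.07 = 7.428 mW.

P ≈ 7.43 mW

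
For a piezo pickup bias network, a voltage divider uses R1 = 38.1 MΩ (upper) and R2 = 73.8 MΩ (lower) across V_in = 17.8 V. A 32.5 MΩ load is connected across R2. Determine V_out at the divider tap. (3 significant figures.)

The load sits in parallel with R2, giving an effective lower resistance R2' = R2·R_L/(R2+R_L) = 22.56 MΩ.
Then V_out = V_in · R2'/(R1 + R2') = 17.8 × 22.56/60.66 = 6.621 V.

V_out ≈ 6.62 V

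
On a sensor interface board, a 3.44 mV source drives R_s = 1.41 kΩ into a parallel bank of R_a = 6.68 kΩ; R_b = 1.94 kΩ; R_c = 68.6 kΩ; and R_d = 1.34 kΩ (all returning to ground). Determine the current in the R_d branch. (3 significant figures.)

I ≈ 0.853 µA

Parallel bank: R_p = 1/(1/6.68 + 1/1.94 + 1/68.6 + 1/1.34) = 0.7013 kΩ.
V_A by voltage divider: V_A = 3.44 × 0.7013/(1.41 + 0.7013) = 1.143 mV.
Branch current I = V_A/R_d = 1.143/1.34 = 0.8527 µA.
(Check via current divider: I_total = 1.629 µA; share G_k/ΣG = 0.5233 → same result.)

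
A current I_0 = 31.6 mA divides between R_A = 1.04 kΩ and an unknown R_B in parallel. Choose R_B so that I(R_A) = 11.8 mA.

The fraction through R_A equals R_B/(R_A+R_B).
With f = 0.3734, R_B = R_A · f/(1−f) = 1.04 × 0.5960 = 0.6198 kΩ.

R_B ≈ 0.620 kΩ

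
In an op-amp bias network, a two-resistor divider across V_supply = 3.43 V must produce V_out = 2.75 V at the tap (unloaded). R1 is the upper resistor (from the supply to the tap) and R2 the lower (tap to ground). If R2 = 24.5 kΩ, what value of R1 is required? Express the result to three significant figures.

The divider ratio is R2/(R1+R2) = 2.75/3.43 = 0.8017.
R1 = R2·(1/k − 1) = 24.5 × 0.2473 = 6.058 kΩ.

R1 ≈ 6.06 kΩ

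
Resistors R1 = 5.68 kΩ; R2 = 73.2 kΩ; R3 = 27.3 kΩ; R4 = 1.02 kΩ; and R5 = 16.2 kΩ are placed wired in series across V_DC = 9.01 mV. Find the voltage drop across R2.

V ≈ 5.34 mV

ΣR = 5.68 + 73.2 + 27.3 + 1.02 + 16.2 = 123.4 kΩ.
V = V_DC · R/ΣR = 9.01 × 0.5932 = 5.345 mV.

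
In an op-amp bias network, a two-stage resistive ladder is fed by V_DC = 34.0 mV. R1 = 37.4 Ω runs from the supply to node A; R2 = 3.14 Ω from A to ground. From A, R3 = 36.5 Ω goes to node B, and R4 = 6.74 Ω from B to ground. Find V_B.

Looking into the second stage from A: R3 + R4 = 43.24 Ω appears in parallel with R2.
Effective lower resistance at A: R2 ‖ 43.24 = 2.927 Ω.
So V_A = 34.0 × 0.07259 = 2.468 mV.
Stage 2 is unloaded, so V_B = V_A · R4/(R3+R4) = 2.468 × 6.74/43.24 = 0.3847 mV.

V_B ≈ 0.385 mV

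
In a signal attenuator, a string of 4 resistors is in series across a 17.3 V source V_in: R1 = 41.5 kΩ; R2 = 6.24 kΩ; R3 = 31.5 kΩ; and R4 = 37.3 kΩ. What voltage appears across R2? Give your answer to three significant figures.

Total series resistance ΣR = 41.5 + 6.24 + 31.5 + 37.3 = 116.5 kΩ.
Voltage divider: V = V_in · (6.240 / 116.5) = 17.3 × 0.05354 = 0.9263 V.

V ≈ 0.926 V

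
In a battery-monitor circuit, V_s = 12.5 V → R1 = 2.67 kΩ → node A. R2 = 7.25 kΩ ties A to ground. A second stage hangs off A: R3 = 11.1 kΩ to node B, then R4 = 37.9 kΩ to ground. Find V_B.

V_B ≈ 6.80 V

Node A sees R2 in parallel with the series input of stage 2, R3 + R4 = 49.00 kΩ.
Effective lower resistance at A: R2 ‖ 49.00 = 6.316 kΩ.
So V_A = 12.5 × 0.7029 = 8.786 V.
Stage 2 is unloaded, so V_B = V_A · R4/(R3+R4) = 8.786 × 37.9/49.00 = 6.795 V.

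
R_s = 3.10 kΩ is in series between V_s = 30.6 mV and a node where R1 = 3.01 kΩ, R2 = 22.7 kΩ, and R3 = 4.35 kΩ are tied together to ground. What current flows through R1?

Parallel bank: R_p = 1/(1/3.01 + 1/22.7 + 1/4.35) = 1.650 kΩ.
V_A = 30.6 × 1.650/4.750 = 10.63 mV.
I(R1) = V_A / R1 = 10.63/3.01 = 3.531 µA.

I ≈ 3.53 µA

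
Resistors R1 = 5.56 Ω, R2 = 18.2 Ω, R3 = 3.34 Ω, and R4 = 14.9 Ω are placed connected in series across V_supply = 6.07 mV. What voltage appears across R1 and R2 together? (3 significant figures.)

V ≈ 3.43 mV

ΣR = 5.56 + 18.2 + 3.34 + 14.9 = 42.00 Ω.
R_{R1..R2} = 5.56 + 18.2 = 23.76 Ω.
Voltage divider: V = V_supply · (23.76 / 42.00) = 6.07 × 0.5657 = 3.434 mV.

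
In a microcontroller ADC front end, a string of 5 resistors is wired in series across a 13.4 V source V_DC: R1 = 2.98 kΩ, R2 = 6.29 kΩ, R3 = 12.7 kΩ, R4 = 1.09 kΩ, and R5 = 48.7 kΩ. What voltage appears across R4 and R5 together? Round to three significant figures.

V ≈ 9.30 V

ΣR = 2.98 + 6.29 + 12.7 + 1.09 + 48.7 = 71.76 kΩ.
R_{R4..R5} = 1.09 + 48.7 = 49.79 kΩ.
By the voltage-divider rule, V = 13.4 × 49.79/71.76 = 9.297 V.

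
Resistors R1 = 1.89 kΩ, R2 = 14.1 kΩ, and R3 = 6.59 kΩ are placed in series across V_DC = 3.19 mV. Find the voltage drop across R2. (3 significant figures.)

V ≈ 1.99 mV

Series total: ΣR = 1.89 + 14.1 + 6.59 = 22.58 kΩ.
V = V_DC · R/ΣR = 3.19 × 0.6244 = 1.992 mV.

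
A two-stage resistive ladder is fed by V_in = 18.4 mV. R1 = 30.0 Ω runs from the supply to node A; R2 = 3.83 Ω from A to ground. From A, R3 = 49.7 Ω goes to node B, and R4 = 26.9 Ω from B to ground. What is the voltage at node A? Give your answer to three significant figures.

Looking into the second stage from A: R3 + R4 = 76.60 Ω appears in parallel with R2.
Effective lower resistance at A: R2 ‖ 76.60 = 3.648 Ω.
First divider: V_A = V_in · 3.648/(30.0 + 3.648) = 1.995 mV.

V_A ≈ 1.99 mV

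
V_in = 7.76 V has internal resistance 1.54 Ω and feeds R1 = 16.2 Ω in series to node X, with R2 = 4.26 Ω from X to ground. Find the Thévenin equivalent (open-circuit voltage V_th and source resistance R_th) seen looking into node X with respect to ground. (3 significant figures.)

V_th ≈ 1.50 V, R_th ≈ 3.44 Ω

R1' = 1.54 + 16.2 = 17.74 Ω (source resistance + R1).
V_th is the unloaded tap voltage: V_in · R2/(R1'+R2) = 7.76 × 0.1936 = 1.503 V.
With V_in suppressed (replaced by a short), R_th = R1' ‖ R2 = (17.74 × 4.26)/(17.74 + 4.26) = 3.435 Ω.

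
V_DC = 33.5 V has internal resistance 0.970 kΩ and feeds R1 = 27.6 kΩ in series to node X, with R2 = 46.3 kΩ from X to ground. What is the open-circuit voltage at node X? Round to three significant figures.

R1' = 0.970 + 27.6 = 28.57 kΩ (source resistance + R1).
With X open, the divider is unloaded: V_th = 33.5 × 46.3/74.87 = 20.72 V.

V_th ≈ 20.7 V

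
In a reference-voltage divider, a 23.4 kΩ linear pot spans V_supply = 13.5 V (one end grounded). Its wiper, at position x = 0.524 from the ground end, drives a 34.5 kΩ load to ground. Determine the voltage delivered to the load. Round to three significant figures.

The pot divides into 11.14 kΩ above the wiper and 12.26 kΩ below.
Lower segment in parallel with the load: 12.26 ‖ 34.5 = 9.046 kΩ.
Then V_out = V_supply · 9.046/(11.14 + 9.046) = 6.050 V.

V_out ≈ 6.05 V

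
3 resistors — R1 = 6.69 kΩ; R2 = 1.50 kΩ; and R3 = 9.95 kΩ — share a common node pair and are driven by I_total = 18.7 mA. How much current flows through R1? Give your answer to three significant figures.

Conductances: ΣG = 1/6.69 + 1/1.50 + 1/9.95 = 0.9166 (1/kΩ).
Current divider: I(R1) = I_total · G_k/ΣG = 18.7 × (0.1495/0.9166) = 18.7 × 0.1631 = 3.049 mA.

I ≈ 3.05 mA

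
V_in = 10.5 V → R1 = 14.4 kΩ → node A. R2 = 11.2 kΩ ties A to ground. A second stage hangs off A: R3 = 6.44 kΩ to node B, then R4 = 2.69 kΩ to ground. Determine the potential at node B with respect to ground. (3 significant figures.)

Looking into the second stage from A: R3 + R4 = 9.130 kΩ appears in parallel with R2.
Effective lower resistance at A: R2 ‖ 9.130 = 5.030 kΩ.
So V_A = 10.5 × 0.2589 = 2.718 V.
V_B = V_A × 0.2946 = 0.8009 V.

V_B ≈ 0.801 V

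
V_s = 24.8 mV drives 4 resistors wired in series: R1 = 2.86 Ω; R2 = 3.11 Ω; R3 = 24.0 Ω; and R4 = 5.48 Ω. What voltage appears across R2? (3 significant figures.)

V ≈ 2.18 mV

Total series resistance ΣR = 2.86 + 3.11 + 24.0 + 5.48 = 35.45 Ω.
Voltage divider: V = V_s · (3.110 / 35.45) = 24.8 × 0.08773 = 2.176 mV.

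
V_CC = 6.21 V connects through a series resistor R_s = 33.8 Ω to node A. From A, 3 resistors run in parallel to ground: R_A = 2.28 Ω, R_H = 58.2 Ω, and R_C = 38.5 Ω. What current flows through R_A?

Parallel bank: R_p = 1/(1/2.28 + 1/58.2 + 1/38.5) = 2.076 Ω.
V_A = 6.21 × 2.076/35.88 = 0.3593 V.
I(R_A) = V_A / R_A = 0.3593/2.28 = 0.1576 A.
(Check via current divider: I_total = 0.1731 A; share G_k/ΣG = 0.9104 → same result.)

I ≈ 0.158 A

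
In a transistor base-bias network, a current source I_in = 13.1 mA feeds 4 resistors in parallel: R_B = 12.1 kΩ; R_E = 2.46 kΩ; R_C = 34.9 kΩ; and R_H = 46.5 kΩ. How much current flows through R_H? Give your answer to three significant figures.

ΣG = 1/12.1 + 1/2.46 + 1/34.9 + 1/46.5 = 0.5393.
Current divider: I(R_H) = I_in · G_k/ΣG = 13.1 × (0.02151/0.5393) = 13.1 × 0.03988 = 0.5224 mA.

I ≈ 0.522 mA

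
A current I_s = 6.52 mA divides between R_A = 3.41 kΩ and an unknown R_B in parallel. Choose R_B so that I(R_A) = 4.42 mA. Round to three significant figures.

R_B ≈ 7.18 kΩ

In a two-way split, I_A/I_s = R_B/(R_A + R_B).
4.42/6.52 = R_B/(R_A + R_B) → R_B = R_A · (0.6779)/(1 − 0.6779) = 3.41 × 2.105 = 7.177 kΩ.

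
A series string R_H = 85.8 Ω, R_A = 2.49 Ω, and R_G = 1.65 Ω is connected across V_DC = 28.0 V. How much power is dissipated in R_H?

Series current I = V_DC/ΣR = 28.0/89.94 = 0.3113 A.
P = I²R = 0.09692 × 85.8 = 8.316 W.

P ≈ 8.32 W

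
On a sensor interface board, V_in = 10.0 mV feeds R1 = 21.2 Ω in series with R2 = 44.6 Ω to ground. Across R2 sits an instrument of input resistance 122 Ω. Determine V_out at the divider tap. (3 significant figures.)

First combine the lower leg with the load: R2 ‖ R_L = 32.66 Ω.
Now apply the divider: V_out = 10.0 × 0.6064 = 6.064 mV.
(Unloaded it would be 6.78 mV; the load pulls it down.)

V_out ≈ 6.06 mV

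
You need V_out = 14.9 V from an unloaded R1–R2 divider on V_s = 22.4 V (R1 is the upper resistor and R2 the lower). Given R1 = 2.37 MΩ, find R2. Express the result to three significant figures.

R2 ≈ 4.71 MΩ

V_out/V_s = R2/(R1+R2) = 0.6652.
Rearranging, R2 = R1·k/(1−k) = 2.37 × 1.987 = 4.708 MΩ.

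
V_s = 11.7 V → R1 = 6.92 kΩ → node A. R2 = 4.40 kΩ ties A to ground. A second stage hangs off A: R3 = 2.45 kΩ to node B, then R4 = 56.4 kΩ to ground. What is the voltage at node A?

The second stage (R3 + R4 = 58.85 kΩ) loads node A in parallel with R2.
Effective lower resistance at A: R2 ‖ 58.85 = 4.094 kΩ.
So V_A = 11.7 × 0.3717 = 4.349 V.

V_A ≈ 4.35 V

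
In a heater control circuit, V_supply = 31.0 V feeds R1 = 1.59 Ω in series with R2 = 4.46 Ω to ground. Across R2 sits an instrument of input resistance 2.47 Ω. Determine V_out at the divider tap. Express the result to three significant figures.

R2 ‖ R_L = (4.46 × 2.47)/(4.46 + 2.47) = 1.590 Ω.
Now apply the divider: V_out = 31.0 × 0.4999 = 15.50 V.

V_out ≈ 15.5 V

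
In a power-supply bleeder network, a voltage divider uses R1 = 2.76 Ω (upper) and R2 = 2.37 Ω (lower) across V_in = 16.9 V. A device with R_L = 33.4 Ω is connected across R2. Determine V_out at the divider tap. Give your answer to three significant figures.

First combine the lower leg with the load: R2 ‖ R_L = 2.213 Ω.
Voltage divider with the loaded lower leg: V_out = 16.9 × 2.213/(2.76 + 2.213) = 16.9 × 0.4450 = 7.520 V.

V_out ≈ 7.52 V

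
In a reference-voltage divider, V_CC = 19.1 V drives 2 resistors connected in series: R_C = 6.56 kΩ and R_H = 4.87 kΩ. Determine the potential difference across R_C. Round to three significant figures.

Series total: ΣR = 6.56 + 4.87 = 11.43 kΩ.
By the voltage-divider rule, V = 19.1 × 6.560/11.43 = 10.96 V.

V ≈ 11.0 V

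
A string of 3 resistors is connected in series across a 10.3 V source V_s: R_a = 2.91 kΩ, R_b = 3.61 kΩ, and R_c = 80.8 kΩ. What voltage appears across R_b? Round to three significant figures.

V ≈ 0.426 V

ΣR = 2.91 + 3.61 + 80.8 = 87.32 kΩ.
By the voltage-divider rule, V = 10.3 × 3.610/87.32 = 0.4258 V.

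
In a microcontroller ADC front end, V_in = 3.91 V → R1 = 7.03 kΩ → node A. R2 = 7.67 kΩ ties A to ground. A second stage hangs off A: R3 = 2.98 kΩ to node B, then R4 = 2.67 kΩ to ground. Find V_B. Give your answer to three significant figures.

The second stage (R3 + R4 = 5.650 kΩ) loads node A in parallel with R2.
Effective lower resistance at A: R2 ‖ 5.650 = 3.253 kΩ.
First divider: V_A = V_in · 3.253/(7.03 + 3.253) = 1.237 V.
Then the unloaded second divider: V_B = V_A × R4/(R3+R4) = 1.237 × 0.4726 = 0.5846 V.

V_B ≈ 0.585 V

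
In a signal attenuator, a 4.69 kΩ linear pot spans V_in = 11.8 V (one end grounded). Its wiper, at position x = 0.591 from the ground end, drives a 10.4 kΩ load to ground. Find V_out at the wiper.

Lower segment x·R_p = 2.772 kΩ; upper segment (1−x)·R_p = 1.918 kΩ.
Lower segment in parallel with the load: 2.772 ‖ 10.4 = 2.189 kΩ.
V_out = 11.8 × 2.189/(1.918 + 2.189) = 6.288 V.
(Unloaded: V_out = x·V_in = 6.97 V.)

V_out ≈ 6.29 V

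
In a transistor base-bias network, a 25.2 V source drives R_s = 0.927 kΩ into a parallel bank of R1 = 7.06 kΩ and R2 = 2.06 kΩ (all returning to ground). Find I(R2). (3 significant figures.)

I ≈ 7.74 mA

Equivalent of the parallel group: R_p = 1.595 kΩ.
Node voltage V_A = V_DC · R_p/(R_s + R_p) = 25.2 × 0.6324 = 15.94 V.
I(R2) = V_A / R2 = 15.94/2.06 = 7.736 mA.
(Check via current divider: I_total = 9.993 mA; share G_k/ΣG = 0.7741 → same result.)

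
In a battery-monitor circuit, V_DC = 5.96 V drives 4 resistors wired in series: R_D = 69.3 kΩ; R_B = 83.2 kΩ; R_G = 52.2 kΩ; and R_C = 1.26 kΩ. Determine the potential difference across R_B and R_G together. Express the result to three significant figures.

Total series resistance ΣR = 69.3 + 83.2 + 52.2 + 1.26 = 206.0 kΩ.
R_{R_B..R_G} = 83.2 + 52.2 = 135.4 kΩ.
V = V_DC · R/ΣR = 5.96 × 0.6574 = 3.918 V.

V ≈ 3.92 V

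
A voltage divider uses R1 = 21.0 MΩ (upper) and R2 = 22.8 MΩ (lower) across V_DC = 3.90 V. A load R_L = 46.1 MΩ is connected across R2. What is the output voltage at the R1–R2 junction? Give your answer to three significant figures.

The load sits in parallel with R2, giving an effective lower resistance R2' = R2·R_L/(R2+R_L) = 15.26 MΩ.
Voltage divider with the loaded lower leg: V_out = 3.90 × 15.26/(21.0 + 15.26) = 3.90 × 0.4208 = 1.641 V.

V_out ≈ 1.64 V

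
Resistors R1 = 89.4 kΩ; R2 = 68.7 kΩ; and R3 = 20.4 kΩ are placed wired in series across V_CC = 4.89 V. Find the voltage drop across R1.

Total series resistance ΣR = 89.4 + 68.7 + 20.4 = 178.5 kΩ.
V = V_CC · R/ΣR = 4.89 × 0.5008 = 2.449 V.

V ≈ 2.45 V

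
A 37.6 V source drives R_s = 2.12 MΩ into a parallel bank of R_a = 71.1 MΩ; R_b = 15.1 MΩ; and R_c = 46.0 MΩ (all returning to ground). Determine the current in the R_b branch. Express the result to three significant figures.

I ≈ 2.05 µA

Parallel bank: R_p = 1/(1/71.1 + 1/15.1 + 1/46.0) = 9.801 MΩ.
V_A = 37.6 × 9.801/11.92 = 30.91 V.
I(R_b) = V_A / R_b = 30.91/15.1 = 2.047 µA.
(Equivalently: I_total = 3.154 µA, then current-divider fraction G_k/ΣG = 0.6491.)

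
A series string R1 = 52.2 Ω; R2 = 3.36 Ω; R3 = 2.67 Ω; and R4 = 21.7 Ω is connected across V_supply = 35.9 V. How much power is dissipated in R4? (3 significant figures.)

Series current I = V_supply/ΣR = 35.9/79.93 = 0.4491 A.
P = I²R = 0.2017 × 21.7 = 4.378 W.

P ≈ 4.38 W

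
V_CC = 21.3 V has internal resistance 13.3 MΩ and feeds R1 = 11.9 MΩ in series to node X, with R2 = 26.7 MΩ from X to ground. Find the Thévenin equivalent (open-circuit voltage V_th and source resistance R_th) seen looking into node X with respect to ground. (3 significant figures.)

V_th ≈ 11.0 V, R_th ≈ 13.0 MΩ

R1' = 13.3 + 11.9 = 25.20 MΩ (source resistance + R1).
With X open, the divider is unloaded: V_th = 21.3 × 26.7/51.90 = 10.96 V.
Zeroing V_CC shorts the top of R1' to ground, so R_th = R1' ‖ R2 = 12.96 MΩ.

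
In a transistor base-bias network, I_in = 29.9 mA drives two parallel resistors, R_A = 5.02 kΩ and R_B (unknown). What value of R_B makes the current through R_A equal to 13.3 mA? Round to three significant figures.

In a two-way split, I_A/I_in = R_B/(R_A + R_B).
With f = 0.4448, R_B = R_A · f/(1−f) = 5.02 × 0.8012 = 4.022 kΩ.

R_B ≈ 4.02 kΩ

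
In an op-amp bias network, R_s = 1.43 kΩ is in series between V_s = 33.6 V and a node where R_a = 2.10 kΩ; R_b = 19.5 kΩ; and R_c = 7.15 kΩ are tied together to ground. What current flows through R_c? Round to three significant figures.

Parallel bank: R_p = 1/(1/2.10 + 1/19.5 + 1/7.15) = 1.499 kΩ.
V_A by voltage divider: V_A = 33.6 × 1.499/(1.43 + 1.499) = 17.19 V.
I(R_c) = V_A / R_c = 17.19/7.15 = 2.405 mA.

I ≈ 2.40 mA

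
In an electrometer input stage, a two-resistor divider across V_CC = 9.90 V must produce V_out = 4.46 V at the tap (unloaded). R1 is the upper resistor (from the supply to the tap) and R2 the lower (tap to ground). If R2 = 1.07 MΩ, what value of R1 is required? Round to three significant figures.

R1 ≈ 1.31 MΩ

The divider ratio is R2/(R1+R2) = 4.46/9.90 = 0.4505.
Rearranging, R1 = R2·(1−k)/k = 1.07 × 1.220 = 1.305 MΩ.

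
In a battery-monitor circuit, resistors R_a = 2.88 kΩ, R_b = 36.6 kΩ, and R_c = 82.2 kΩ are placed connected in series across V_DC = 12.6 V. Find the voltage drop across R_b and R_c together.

Series total: ΣR = 2.88 + 36.6 + 82.2 = 121.7 kΩ.
R_{R_b..R_c} = 36.6 + 82.2 = 118.8 kΩ.
Voltage divider: V = V_DC · (118.8 / 121.7) = 12.6 × 0.9763 = 12.30 V.

V ≈ 12.3 V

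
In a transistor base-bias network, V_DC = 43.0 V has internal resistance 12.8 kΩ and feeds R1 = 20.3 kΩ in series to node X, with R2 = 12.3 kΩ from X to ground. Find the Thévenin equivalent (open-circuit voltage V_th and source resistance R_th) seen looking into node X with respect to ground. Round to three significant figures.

R1' = 12.8 + 20.3 = 33.10 kΩ (source resistance + R1).
V_th is the unloaded tap voltage: V_DC · R2/(R1'+R2) = 43.0 × 0.2709 = 11.65 V.
Looking into X with the source shorted: R_th = R1'·R2/(R1'+R2) = 33.10 × 12.3/45.40 = 8.968 kΩ.

V_th ≈ 11.6 V, R_th ≈ 8.97 kΩ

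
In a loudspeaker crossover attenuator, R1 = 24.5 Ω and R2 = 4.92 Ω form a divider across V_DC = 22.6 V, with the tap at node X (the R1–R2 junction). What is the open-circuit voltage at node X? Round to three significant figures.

V_th ≈ 3.78 V

With X open, the divider is unloaded: V_th = 22.6 × 4.92/29.42 = 3.779 V.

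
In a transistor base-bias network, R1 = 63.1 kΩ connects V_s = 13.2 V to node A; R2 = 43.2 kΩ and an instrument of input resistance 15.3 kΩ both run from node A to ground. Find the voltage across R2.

R2 ‖ R_L = (43.2 × 15.3)/(43.2 + 15.3) = 11.30 kΩ.
Then V_out = V_s · R2'/(R1 + R2') = 13.2 × 11.30/74.40 = 2.005 V.

V_out ≈ 2.00 V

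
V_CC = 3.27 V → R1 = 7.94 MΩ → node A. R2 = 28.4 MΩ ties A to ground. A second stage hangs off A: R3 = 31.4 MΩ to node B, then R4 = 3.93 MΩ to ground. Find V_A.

V_A ≈ 2.17 V

Looking into the second stage from A: R3 + R4 = 35.33 MΩ appears in parallel with R2.
Effective lower resistance at A: R2 ‖ 35.33 = 15.74 MΩ.
So V_A = 3.27 × 0.6648 = 2.174 V.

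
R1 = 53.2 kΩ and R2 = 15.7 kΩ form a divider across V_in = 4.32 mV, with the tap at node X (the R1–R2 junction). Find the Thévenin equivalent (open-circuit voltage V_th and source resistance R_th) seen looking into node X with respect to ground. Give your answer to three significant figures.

Open-circuit (no load on X): V_th = V_in · R2/(R1 + R2) = 4.32 × 15.7/(53.20 + 15.7) = 0.9844 mV.
With V_in suppressed (replaced by a short), R_th = R1 ‖ R2 = (53.20 × 15.7)/(53.20 + 15.7) = 12.12 kΩ.

V_th ≈ 0.984 mV, R_th ≈ 12.1 kΩ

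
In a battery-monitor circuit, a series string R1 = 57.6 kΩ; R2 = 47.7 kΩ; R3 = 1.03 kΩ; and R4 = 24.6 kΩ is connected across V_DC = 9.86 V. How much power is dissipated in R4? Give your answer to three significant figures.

P ≈ 0.140 mW

ΣR = 130.9 kΩ → I = 9.86/130.9 = 0.07531 mA.
P(R4) = I²·R4 = (0.07531)² × 24.6 = 0.1395 mW.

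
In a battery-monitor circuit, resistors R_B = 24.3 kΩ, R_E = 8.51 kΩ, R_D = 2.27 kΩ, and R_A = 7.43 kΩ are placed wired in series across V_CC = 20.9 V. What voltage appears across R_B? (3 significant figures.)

V ≈ 11.9 V

Total series resistance ΣR = 24.3 + 8.51 + 2.27 + 7.43 = 42.51 kΩ.
By the voltage-divider rule, V = 20.9 × 24.30/42.51 = 11.95 V.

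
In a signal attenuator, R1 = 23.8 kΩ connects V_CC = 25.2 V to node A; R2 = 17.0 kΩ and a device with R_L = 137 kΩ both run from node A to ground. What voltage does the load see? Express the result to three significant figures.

V_out ≈ 9.79 V

R2 ‖ R_L = (17.0 × 137)/(17.0 + 137) = 15.12 kΩ.
Then V_out = V_CC · R2'/(R1 + R2') = 25.2 × 15.12/38.92 = 9.791 V.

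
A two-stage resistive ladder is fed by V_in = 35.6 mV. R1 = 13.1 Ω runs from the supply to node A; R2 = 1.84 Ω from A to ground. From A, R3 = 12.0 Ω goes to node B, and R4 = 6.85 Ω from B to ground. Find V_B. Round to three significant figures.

V_B ≈ 1.47 mV

Node A sees R2 in parallel with the series input of stage 2, R3 + R4 = 18.85 Ω.
Effective lower resistance at A: R2 ‖ 18.85 = 1.676 Ω.
So V_A = 35.6 × 0.1134 = 4.039 mV.
Then the unloaded second divider: V_B = V_A × R4/(R3+R4) = 4.039 × 0.3634 = 1.468 mV.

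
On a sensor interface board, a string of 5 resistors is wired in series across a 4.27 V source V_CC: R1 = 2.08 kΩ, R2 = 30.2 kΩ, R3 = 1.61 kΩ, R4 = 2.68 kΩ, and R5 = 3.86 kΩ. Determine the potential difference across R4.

V ≈ 0.283 V

ΣR = 2.08 + 30.2 + 1.61 + 2.68 + 3.86 = 40.43 kΩ.
V = V_CC · R/ΣR = 4.27 × 0.06629 = 0.2830 V.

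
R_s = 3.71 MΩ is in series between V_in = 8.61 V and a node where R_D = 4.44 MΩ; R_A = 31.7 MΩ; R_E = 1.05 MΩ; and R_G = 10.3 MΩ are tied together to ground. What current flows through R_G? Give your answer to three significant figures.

I ≈ 0.143 µA

Combine the parallel branches: R_p = (1/4.44 + 1/31.7 + 1/1.05 + 1/10.3)⁻¹ = 0.7656 MΩ.
V_A = 8.61 × 0.7656/4.476 = 1.473 V.
Branch current I = V_A/R_G = 1.473/10.3 = 0.1430 µA.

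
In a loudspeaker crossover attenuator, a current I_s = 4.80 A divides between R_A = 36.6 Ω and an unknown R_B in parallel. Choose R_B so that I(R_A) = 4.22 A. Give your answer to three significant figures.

Two-branch current divider: I_A = I_s · R_B/(R_A + R_B).
With f = 0.8792, R_B = R_A · f/(1−f) = 36.6 × 7.276 = 266.3 Ω.

R_B ≈ 266 Ω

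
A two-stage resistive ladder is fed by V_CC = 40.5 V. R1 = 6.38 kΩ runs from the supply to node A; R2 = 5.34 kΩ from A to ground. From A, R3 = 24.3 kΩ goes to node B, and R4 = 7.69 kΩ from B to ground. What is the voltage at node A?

The second stage (R3 + R4 = 31.99 kΩ) loads node A in parallel with R2.
R2 ‖ (R3+R4) = 4.576 kΩ.
V_A = 40.5 × 4.576/(6.38 + 4.576) = 16.92 V.

V_A ≈ 16.9 V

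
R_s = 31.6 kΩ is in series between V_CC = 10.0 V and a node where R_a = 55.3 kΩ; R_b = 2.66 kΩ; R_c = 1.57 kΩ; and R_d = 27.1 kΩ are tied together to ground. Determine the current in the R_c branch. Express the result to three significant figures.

I ≈ 0.183 mA

Parallel bank: R_p = 1/(1/55.3 + 1/2.66 + 1/1.57 + 1/27.1) = 0.9364 kΩ.
Node voltage V_A = V_CC · R_p/(R_s + R_p) = 10.0 × 0.02878 = 0.2878 V.
Branch current I = V_A/R_c = 0.2878/1.57 = 0.1833 mA.
(Check via current divider: I_total = 0.3073 mA; share G_k/ΣG = 0.5965 → same result.)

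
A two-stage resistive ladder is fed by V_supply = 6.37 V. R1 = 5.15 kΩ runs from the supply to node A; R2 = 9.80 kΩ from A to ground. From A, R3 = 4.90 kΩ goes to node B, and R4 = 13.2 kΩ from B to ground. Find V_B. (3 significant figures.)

Looking into the second stage from A: R3 + R4 = 18.10 kΩ appears in parallel with R2.
R2 ‖ (R3+R4) = 6.358 kΩ.
First divider: V_A = V_supply · 6.358/(5.15 + 6.358) = 3.519 V.
V_B = V_A × 0.7293 = 2.567 V.

V_B ≈ 2.57 V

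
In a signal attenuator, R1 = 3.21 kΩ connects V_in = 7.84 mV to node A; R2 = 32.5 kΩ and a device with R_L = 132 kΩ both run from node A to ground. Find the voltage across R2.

R2 ‖ R_L = (32.5 × 132)/(32.5 + 132) = 26.08 kΩ.
Then V_out = V_in · R2'/(R1 + R2') = 7.84 × 26.08/29.29 = 6.981 mV.

V_out ≈ 6.98 mV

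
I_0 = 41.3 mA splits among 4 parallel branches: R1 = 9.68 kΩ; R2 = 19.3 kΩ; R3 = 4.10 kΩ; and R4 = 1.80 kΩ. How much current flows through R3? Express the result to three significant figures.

Total conductance ΣG = 1/9.68 + 1/19.3 + 1/4.10 + 1/1.80 = 0.9546 (units of 1/kΩ).
By the current-divider rule, I = I_0 · G_k/ΣG = 41.3 × 0.2555 = 10.55 mA.

I ≈ 10.6 mA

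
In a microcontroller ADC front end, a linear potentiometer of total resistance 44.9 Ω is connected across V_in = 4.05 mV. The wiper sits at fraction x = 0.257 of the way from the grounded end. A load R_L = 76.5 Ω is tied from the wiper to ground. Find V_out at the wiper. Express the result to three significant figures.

V_out ≈ 0.936 mV

The pot divides into 33.36 Ω above the wiper and 11.54 Ω below.
Lower segment in parallel with the load: 11.54 ‖ 76.5 = 10.03 Ω.
V_out = 4.05 × 10.03/(33.36 + 10.03) = 0.9360 mV.
(Unloaded: V_out = x·V_in = 1.04 mV.)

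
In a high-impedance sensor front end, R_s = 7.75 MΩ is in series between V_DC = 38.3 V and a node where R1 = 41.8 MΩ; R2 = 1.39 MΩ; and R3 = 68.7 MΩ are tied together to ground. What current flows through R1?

Parallel bank: R_p = 1/(1/41.8 + 1/1.39 + 1/68.7) = 1.319 MΩ.
V_A = 38.3 × 1.319/9.069 = 5.572 V.
I(R1) = V_A / R1 = 5.572/41.8 = 0.1333 µA.

I ≈ 0.133 µA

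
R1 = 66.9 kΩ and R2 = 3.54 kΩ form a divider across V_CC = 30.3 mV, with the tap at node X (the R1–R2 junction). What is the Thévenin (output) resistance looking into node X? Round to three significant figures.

R_th ≈ 3.36 kΩ

Looking into X with the source shorted: R_th = R1·R2/(R1+R2) = 66.90 × 3.54/70.44 = 3.362 kΩ.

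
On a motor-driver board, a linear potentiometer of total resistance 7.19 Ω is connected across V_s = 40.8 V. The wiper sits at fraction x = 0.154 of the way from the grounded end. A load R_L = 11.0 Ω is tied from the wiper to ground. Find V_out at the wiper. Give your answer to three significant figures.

V_out ≈ 5.79 V

Split the track: R_lower = x·R_p = 1.107 Ω, R_upper = (1−x)·R_p = 6.083 Ω.
Lower segment in parallel with the load: 1.107 ‖ 11.0 = 1.006 Ω.
Then V_out = V_s · 1.006/(6.083 + 1.006) = 5.790 V.
(Unloaded: V_out = x·V_s = 6.28 V.)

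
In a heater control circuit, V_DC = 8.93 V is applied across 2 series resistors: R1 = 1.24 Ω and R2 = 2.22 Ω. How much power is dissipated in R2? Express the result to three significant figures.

Series current I = V_DC/ΣR = 8.93/3.460 = 2.581 A.
P(R2) = I²·R2 = (2.581)² × 2.22 = 14.79 W.

P ≈ 14.8 W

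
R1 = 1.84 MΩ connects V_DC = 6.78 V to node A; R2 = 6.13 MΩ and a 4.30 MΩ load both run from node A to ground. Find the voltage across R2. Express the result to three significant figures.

R2 ‖ R_L = (6.13 × 4.30)/(6.13 + 4.30) = 2.527 MΩ.
Voltage divider with the loaded lower leg: V_out = 6.78 × 2.527/(1.84 + 2.527) = 6.78 × 0.5787 = 3.923 V.

V_out ≈ 3.92 V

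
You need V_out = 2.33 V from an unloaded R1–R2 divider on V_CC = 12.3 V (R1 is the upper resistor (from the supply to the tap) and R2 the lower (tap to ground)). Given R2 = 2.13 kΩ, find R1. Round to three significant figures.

V_out/V_CC = R2/(R1+R2) = 0.1894.
So R1 = R2 · (V_CC/V_out − 1) = 2.13 × (12.3/2.33 − 1) = 2.13 × 4.279 = 9.114 kΩ.

R1 ≈ 9.11 kΩ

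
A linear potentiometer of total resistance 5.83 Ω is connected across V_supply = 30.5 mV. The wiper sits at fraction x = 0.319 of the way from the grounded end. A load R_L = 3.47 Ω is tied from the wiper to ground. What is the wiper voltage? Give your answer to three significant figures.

V_out ≈ 7.13 mV

Split the track: R_lower = x·R_p = 1.860 Ω, R_upper = (1−x)·R_p = 3.970 Ω.
(x·R_p) ‖ R_L = 1.211 Ω.
Then V_out = V_supply · 1.211/(3.970 + 1.211) = 7.128 mV.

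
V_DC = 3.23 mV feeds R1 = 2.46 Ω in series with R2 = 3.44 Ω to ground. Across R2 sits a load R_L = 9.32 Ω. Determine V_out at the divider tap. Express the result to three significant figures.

First combine the lower leg with the load: R2 ‖ R_L = 2.513 Ω.
Voltage divider with the loaded lower leg: V_out = 3.23 × 2.513/(2.46 + 2.513) = 3.23 × 0.5053 = 1.632 mV.

V_out ≈ 1.63 mV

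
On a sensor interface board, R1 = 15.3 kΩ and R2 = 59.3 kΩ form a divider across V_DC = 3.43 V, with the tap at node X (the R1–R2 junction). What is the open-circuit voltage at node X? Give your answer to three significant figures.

V_th ≈ 2.73 V

V_th is the unloaded tap voltage: V_DC · R2/(R1+R2) = 3.43 × 0.7949 = 2.727 V.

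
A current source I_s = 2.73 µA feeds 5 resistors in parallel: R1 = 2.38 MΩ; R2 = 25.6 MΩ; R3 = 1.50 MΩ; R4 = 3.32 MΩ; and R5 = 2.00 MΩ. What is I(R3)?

I ≈ 0.944 µA

Total conductance ΣG = 1/2.38 + 1/25.6 + 1/1.50 + 1/3.32 + 1/2.00 = 1.927 (units of 1/MΩ).
Current divider: I(R3) = I_s · G_k/ΣG = 2.73 × (0.6667/1.927) = 2.73 × 0.3459 = 0.9444 µA.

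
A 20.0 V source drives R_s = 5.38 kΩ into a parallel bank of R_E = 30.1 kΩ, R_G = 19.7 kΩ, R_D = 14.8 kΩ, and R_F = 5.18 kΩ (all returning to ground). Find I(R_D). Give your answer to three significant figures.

I ≈ 0.474 mA

Parallel bank: R_p = 1/(1/30.1 + 1/19.7 + 1/14.8 + 1/5.18) = 2.902 kΩ.
V_A = 20.0 × 2.902/8.282 = 7.008 V.
I(R_D) = V_A / R_D = 7.008/14.8 = 0.4735 mA.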